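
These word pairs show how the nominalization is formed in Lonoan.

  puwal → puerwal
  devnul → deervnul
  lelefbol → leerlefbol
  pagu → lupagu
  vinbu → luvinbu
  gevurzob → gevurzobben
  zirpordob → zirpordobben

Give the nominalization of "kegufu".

lukegufu

devnul and pagu both have last vowel 'u' yet inflect differently (deervnul, lupagu), so the last vowel is not what conditions the rule; the final letter is.
"kegufu" ends in -u. The stems ending in -u (pagu → lupagu, vinbu → luvinbu) add the prefix lu-.
The other patterns: stems ending in -l insert -er- after the first vowel; stems ending in -b double the final consonant and add -en.
So kegufu → lukegufu.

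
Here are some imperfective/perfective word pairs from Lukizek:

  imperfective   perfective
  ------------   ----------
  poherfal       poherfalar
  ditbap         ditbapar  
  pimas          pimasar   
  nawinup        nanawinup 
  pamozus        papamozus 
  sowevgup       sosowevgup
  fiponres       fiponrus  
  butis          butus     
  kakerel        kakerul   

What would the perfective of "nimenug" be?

ditbap and nawinup both end in -p yet inflect differently (ditbapar, nanawinup), so the final letter is not what conditions the rule; the last vowel is.
"nimenug" has last vowel 'u'. The stems whose last vowel is 'u' (nawinup → nanawinup, pamozus → papamozus, sowevgup → sosowevgup) repeat the first consonant+vowel as a prefix.
The other patterns: stems whose last vowel is 'a' add -ar; stems whose last vowel is 'e' or 'i' change the last vowel to 'u'.
So nimenug → ninimenug.

ninimenug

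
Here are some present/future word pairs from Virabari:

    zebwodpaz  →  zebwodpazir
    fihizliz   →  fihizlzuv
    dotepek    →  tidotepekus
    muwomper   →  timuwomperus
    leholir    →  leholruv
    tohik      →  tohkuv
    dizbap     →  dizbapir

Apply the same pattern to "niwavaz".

niwavazir

fihizliz and zebwodpaz both end in -z yet inflect differently (fihizlzuv, zebwodpazir), so the final letter is not what conditions the rule; the last vowel is.
"niwavaz" has last vowel 'a'. The stems whose last vowel is 'a' (dizbap → dizbapir, zebwodpaz → zebwodpazir) add -ir.
The other patterns: stems whose last vowel is 'i' delete the last vowel and add -uv; stems whose last vowel is 'e' add ti- … -us around the stem.
So niwavaz → niwavazir.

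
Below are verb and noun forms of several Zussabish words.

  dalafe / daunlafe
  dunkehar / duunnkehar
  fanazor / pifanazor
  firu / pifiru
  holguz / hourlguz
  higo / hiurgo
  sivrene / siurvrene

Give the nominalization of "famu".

pifamu

dunkehar and fanazor both end in -r yet inflect differently (duunnkehar, pifanazor), so the final letter is not what conditions the rule; the first letter is.
"famu" begins with f-. The stems beginning with f- (fanazor → pifanazor, firu → pifiru) add the prefix pi-.
So famu → pifamu.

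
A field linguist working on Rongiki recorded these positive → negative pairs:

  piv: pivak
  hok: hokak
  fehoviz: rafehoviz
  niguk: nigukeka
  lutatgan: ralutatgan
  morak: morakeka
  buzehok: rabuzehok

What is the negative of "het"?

hok and niguk both end in -k yet inflect differently (hokak, nigukeka), so the final letter is not what conditions the rule; the number of vowels is.
"het" has 1 vowel. The stems with 1 vowel (hok → hokak, piv → pivak) add -ak.
The other patterns: stems with 2 vowels add -eka; stems with 3 vowels add the prefix ra-.
So het → hetak.

hetak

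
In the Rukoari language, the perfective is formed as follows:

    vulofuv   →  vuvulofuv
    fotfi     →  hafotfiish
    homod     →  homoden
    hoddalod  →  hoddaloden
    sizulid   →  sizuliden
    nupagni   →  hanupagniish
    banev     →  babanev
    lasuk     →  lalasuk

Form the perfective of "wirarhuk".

wiwirarhuk

fotfi and sizulid both have last vowel 'i' yet inflect differently (hafotfiish, sizuliden), so the last vowel is not what conditions the rule; the final letter is.
"wirarhuk" ends in -k. The one such stem in the data (lasuk → lalasuk) repeats the first consonant+vowel as a prefix (as do vulofuv, banev), so the same rule applies.
The other patterns: stems ending in -i add ha- … -ish around the stem; stems ending in -d add -en.
So wirarhuk → wiwirarhuk.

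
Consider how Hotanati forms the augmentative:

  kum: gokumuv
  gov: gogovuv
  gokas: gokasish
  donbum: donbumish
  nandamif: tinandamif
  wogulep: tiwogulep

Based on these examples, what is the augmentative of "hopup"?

kum and donbum both end in -m yet inflect differently (gokumuv, donbumish), so the final letter is not what conditions the rule; the number of vowels is.
"hopup" has 2 vowels. The stems with 2 vowels (gokas → gokasish, donbum → donbumish) add -ish.
The other patterns: stems with 1 vowel add go- … -uv around the stem; stems with 3 vowels add the prefix ti-.
So hopup → hopupish.

hopupish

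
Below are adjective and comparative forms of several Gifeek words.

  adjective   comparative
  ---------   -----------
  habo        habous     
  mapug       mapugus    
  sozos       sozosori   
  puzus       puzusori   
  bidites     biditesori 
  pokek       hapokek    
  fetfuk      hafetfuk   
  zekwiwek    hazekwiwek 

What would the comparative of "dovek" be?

hadovek

habo and sozos both have last vowel 'o' yet inflect differently (habous, sozosori), so the last vowel is not what conditions the rule; the final letter is.
"dovek" ends in -k. The stems ending in -k (pokek → hapokek, fetfuk → hafetfuk, zekwiwek → hazekwiwek) add the prefix ha-.
The other patterns: stems ending in -g or -o add -us; stems ending in -s add -ori.
So dovek → hadovek.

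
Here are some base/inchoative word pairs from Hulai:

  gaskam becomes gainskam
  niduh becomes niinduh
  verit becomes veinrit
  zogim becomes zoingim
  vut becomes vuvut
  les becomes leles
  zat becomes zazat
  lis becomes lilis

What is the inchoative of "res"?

reres

verit and vut both end in -t yet inflect differently (veinrit, vuvut), so the final letter is not what conditions the rule; the number of vowels is.
"res" has 1 vowel. The stems with 1 vowel (vut → vuvut, les → leles, zat → zazat) repeat the first consonant+vowel as a prefix.
So res → reres.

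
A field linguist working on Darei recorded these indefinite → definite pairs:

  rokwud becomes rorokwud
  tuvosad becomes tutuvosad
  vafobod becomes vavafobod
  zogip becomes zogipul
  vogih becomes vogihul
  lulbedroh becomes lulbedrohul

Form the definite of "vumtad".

vuvumtad

vafobod and lulbedroh both have last vowel 'o' yet inflect differently (vavafobod, lulbedrohul), so the last vowel is not what conditions the rule; the final letter is.
"vumtad" ends in -d. The stems ending in -d (rokwud → rorokwud, tuvosad → tutuvosad, vafobod → vavafobod) repeat the first consonant+vowel as a prefix.
The other pattern: stems ending in -h or -p add -ul.
So vumtad → vuvumtad.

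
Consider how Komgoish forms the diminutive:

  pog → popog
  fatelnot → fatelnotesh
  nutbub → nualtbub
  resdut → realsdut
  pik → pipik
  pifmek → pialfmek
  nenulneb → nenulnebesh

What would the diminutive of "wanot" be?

pik and pifmek both end in -k yet inflect differently (pipik, pialfmek), so the final letter is not what conditions the rule; the number of vowels is.
"wanot" has 2 vowels. The stems with 2 vowels (nutbub → nualtbub, pifmek → pialfmek, resdut → realsdut) insert -al- after the first vowel.
So wanot → waalnot.

waalnot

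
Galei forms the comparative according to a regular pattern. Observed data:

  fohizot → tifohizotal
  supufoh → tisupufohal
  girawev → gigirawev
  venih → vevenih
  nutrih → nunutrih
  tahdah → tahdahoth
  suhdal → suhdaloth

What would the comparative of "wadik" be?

wawadik

supufoh and venih both end in -h yet inflect differently (tisupufohal, vevenih), so the final letter is not what conditions the rule; the last vowel is.
"wadik" has last vowel 'i'. The stems whose last vowel is 'i' (venih → vevenih, nutrih → nunutrih) repeat the first consonant+vowel as a prefix.
The other patterns: stems whose last vowel is 'o' add ti- … -al around the stem; stems whose last vowel is 'a' add -oth.
So wadik → wawadik.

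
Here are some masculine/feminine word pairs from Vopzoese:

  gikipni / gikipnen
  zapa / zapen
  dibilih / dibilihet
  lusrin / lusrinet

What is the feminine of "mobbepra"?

"mobbepra" ends in a vowel. The stems ending in a vowel (gikipni → gikipnen, zapa → zapen) drop the final letter and add -en.
The other pattern: stems ending in a consonant add -et.
So mobbepra → mobbepren.

mobbepren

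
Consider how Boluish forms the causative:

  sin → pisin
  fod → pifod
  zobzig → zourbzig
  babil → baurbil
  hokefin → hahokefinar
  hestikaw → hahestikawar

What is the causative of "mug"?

"mug" has 1 vowel. The stems with 1 vowel (sin → pisin, fod → pifod) add the prefix pi-.
So mug → pimug.

pimug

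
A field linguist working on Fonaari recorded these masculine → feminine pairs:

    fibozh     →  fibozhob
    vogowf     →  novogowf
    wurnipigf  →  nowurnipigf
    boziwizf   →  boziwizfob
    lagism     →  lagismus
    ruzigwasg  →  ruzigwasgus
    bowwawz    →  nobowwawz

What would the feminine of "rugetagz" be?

norugetagz

"rugetagz" has second-to-last letter 'g'. The one such stem in the data (wurnipigf → nowurnipigf) adds the prefix no-, so the same rule applies.
The other patterns: stems whose second-to-last letter is 's' add -us; stems whose second-to-last letter is 'z' add -ob.
So rugetagz → norugetagz.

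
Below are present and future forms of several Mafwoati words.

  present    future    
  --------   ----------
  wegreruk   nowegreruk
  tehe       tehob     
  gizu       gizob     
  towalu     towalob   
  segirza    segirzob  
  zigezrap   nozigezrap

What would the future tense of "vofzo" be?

segirza and zigezrap both have last vowel 'a' yet inflect differently (segirzob, nozigezrap), so the last vowel is not what conditions the rule; whether the stem ends in a vowel or a consonant is.
"vofzo" ends in a vowel. The stems ending in a vowel (segirza → segirzob, gizu → gizob, tehe → tehob) drop the final letter and add -ob.
The other pattern: stems ending in a consonant add the prefix no-.
So vofzo → vofzob.

vofzob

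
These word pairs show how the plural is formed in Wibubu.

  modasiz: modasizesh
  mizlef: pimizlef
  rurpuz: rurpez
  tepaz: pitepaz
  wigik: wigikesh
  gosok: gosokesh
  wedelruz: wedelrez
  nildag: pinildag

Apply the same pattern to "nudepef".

tepaz and wedelruz both end in -z yet inflect differently (pitepaz, wedelrez), so the final letter is not what conditions the rule; the last vowel is.
"nudepef" has last vowel 'e'. The one such stem in the data (mizlef → pimizlef) adds the prefix pi-, so the same rule applies.
So nudepef → pinudepef.

pinudepef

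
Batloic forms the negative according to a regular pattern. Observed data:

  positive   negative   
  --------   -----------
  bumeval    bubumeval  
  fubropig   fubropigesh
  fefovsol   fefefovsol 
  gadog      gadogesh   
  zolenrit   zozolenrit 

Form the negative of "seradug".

seradugesh

fubropig and zolenrit both have last vowel 'i' yet inflect differently (fubropigesh, zozolenrit), so the last vowel is not what conditions the rule; the final letter is.
"seradug" ends in -g. The stems ending in -g (fubropig → fubropigesh, gadog → gadogesh) add -esh.
The other pattern: stems ending in -l or -t repeat the first consonant+vowel as a prefix.
So seradug → seradugesh.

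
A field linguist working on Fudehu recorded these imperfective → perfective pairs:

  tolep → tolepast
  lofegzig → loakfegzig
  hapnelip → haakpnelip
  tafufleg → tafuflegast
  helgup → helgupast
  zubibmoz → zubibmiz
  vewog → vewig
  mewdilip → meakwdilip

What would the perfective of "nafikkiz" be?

naakfikkiz

helgup and hapnelip both end in -p yet inflect differently (helgupast, haakpnelip), so the final letter is not what conditions the rule; the last vowel is.
"nafikkiz" has last vowel 'i'. The stems whose last vowel is 'i' (hapnelip → haakpnelip, mewdilip → meakwdilip, lofegzig → loakfegzig) insert -ak- after the first vowel.
The other patterns: stems whose last vowel is 'e' or 'u' add -ast; stems whose last vowel is 'o' change the last vowel to 'i'.
So nafikkiz → naakfikkiz.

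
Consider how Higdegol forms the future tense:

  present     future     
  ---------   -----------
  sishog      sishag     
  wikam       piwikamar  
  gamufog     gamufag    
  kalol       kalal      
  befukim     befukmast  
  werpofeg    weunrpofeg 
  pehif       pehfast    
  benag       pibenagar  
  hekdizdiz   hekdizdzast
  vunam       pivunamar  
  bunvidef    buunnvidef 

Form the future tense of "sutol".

sutal

befukim and vunam both end in -m yet inflect differently (befukmast, pivunamar), so the final letter is not what conditions the rule; the last vowel is.
"sutol" has last vowel 'o'. The stems whose last vowel is 'o' (gamufog → gamufag, kalol → kalal, sishog → sishag) change the last vowel to 'a'.
The other patterns: stems whose last vowel is 'i' delete the last vowel and add -ast; stems whose last vowel is 'a' add pi- … -ar around the stem; stems whose last vowel is 'e' insert -un- after the first vowel.
So sutol → sutal.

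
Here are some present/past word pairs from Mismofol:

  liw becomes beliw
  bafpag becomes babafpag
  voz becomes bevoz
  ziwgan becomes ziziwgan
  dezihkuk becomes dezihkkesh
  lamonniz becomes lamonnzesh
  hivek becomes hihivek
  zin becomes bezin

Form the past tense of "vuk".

zin and ziwgan both end in -n yet inflect differently (bezin, ziziwgan), so the final letter is not what conditions the rule; the number of vowels is.
"vuk" has 1 vowel. The stems with 1 vowel (voz → bevoz, liw → beliw, zin → bezin) add the prefix be-.
The other patterns: stems with 2 vowels repeat the first consonant+vowel as a prefix; stems with 3 vowels delete the last vowel and add -esh.
So vuk → bevuk.

bevuk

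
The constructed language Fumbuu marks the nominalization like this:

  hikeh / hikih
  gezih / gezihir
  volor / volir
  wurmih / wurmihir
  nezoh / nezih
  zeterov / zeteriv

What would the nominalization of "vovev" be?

gezih and nezoh both end in -h yet inflect differently (gezihir, nezih), so the final letter is not what conditions the rule; the last vowel is.
"vovev" has last vowel 'e'. The one such stem in the data (hikeh → hikih) changes the last vowel to 'i' (as do nezoh, volor), so the same rule applies.
The other pattern: stems whose last vowel is 'i' add -ir.
So vovev → voviv.

voviv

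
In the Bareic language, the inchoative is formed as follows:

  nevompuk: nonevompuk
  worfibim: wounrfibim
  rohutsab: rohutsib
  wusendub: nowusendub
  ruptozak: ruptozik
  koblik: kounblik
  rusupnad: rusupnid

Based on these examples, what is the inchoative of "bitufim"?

rohutsab and wusendub both end in -b yet inflect differently (rohutsib, nowusendub), so the final letter is not what conditions the rule; the last vowel is.
"bitufim" has last vowel 'i'. The stems whose last vowel is 'i' (worfibim → wounrfibim, koblik → kounblik) insert -un- after the first vowel.
So bitufim → biuntufim.

biuntufim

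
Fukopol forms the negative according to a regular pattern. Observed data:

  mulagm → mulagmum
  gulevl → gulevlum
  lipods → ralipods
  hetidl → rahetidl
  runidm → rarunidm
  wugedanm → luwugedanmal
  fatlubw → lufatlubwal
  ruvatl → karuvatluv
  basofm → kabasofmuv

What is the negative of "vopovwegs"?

vopovwegsum

gulevl and hetidl both end in -l yet inflect differently (gulevlum, rahetidl), so the final letter is not what conditions the rule; the second-to-last letter is.
"vopovwegs" has second-to-last letter 'g'. The one such stem in the data (mulagm → mulagmum) adds -um, so the same rule applies.
So vopovwegs → vopovwegsum.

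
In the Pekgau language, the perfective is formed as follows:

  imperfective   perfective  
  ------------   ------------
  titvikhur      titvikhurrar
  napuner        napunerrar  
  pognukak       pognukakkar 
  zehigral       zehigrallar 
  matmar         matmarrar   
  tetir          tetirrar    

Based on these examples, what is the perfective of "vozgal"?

vozgallar

Every pair shown (titvikhur → titvikhurrar, napuner → napunerrar, pognukak → pognukakkar, …) follows the same rule: double the final consonant and add -ar.
So vozgal → vozgallar.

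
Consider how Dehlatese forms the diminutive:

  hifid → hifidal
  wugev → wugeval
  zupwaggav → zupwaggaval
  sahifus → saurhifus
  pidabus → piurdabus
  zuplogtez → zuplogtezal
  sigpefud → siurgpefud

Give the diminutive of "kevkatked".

"kevkatked" has last vowel 'e'. The stems whose last vowel is 'e' (wugev → wugeval, zuplogtez → zuplogtezal) add -al.
The other pattern: stems whose last vowel is 'u' insert -ur- after the first vowel.
So kevkatked → kevkatkedal.

kevkatkedal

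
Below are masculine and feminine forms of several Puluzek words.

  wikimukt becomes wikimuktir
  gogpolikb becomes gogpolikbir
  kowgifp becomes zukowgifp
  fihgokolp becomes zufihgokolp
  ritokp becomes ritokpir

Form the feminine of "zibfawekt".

ritokp and kowgifp both end in -p yet inflect differently (ritokpir, zukowgifp), so the final letter is not what conditions the rule; the second-to-last letter is.
"zibfawekt" has second-to-last letter 'k'. The stems whose second-to-last letter is 'k' (wikimukt → wikimuktir, gogpolikb → gogpolikbir, ritokp → ritokpir) add -ir.
The other pattern: stems whose second-to-last letter is 'f' or 'l' add the prefix zu-.
So zibfawekt → zibfawektir.

zibfawektir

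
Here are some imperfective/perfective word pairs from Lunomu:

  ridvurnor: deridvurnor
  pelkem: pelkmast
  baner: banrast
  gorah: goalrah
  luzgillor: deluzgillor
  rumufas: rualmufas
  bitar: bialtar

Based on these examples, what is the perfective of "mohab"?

moalhab

baner and bitar both end in -r yet inflect differently (banrast, bialtar), so the final letter is not what conditions the rule; the last vowel is.
"mohab" has last vowel 'a'. The stems whose last vowel is 'a' (rumufas → rualmufas, bitar → bialtar, gorah → goalrah) insert -al- after the first vowel.
So mohab → moalhab.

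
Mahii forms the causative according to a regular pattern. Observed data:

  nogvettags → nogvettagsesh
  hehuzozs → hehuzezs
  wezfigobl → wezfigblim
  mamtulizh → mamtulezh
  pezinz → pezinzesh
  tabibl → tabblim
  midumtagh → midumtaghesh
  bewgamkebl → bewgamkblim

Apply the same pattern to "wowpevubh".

mamtulizh and midumtagh both end in -h yet inflect differently (mamtulezh, midumtaghesh), so the final letter is not what conditions the rule; the second-to-last letter is.
"wowpevubh" has second-to-last letter 'b'. The stems whose second-to-last letter is 'b' (wezfigobl → wezfigblim, bewgamkebl → bewgamkblim, tabibl → tabblim) delete the last vowel and add -im.
The other patterns: stems whose second-to-last letter is 'z' change the last vowel to 'e'; stems whose second-to-last letter is 'g' or 'n' add -esh.
So wowpevubh → wowpevbhim.

wowpevbhim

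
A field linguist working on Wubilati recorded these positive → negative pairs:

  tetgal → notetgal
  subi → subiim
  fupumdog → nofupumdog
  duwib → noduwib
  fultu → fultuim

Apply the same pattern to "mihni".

"mihni" ends in a vowel. The stems ending in a vowel (fultu → fultuim, subi → subiim) add -im.
So mihni → mihniim.

mihniim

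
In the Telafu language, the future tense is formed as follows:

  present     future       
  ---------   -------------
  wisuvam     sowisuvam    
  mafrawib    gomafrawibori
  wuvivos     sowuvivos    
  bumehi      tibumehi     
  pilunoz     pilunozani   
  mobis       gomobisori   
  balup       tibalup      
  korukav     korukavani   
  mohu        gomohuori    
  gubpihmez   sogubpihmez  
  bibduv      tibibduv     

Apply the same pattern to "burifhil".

tiburifhil

"burifhil" begins with b-. The stems beginning with b- (bibduv → tibibduv, balup → tibalup, bumehi → tibumehi) add the prefix ti-.
The other patterns: stems beginning with g- or w- add the prefix so-; stems beginning with m- add go- … -ori around the stem; stems beginning with k- or p- add -ani.
So burifhil → tiburifhil.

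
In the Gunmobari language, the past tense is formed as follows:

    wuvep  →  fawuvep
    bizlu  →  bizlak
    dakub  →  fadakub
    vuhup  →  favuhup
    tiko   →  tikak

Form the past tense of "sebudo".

sebudak

dakub and bizlu both have last vowel 'u' yet inflect differently (fadakub, bizlak), so the last vowel is not what conditions the rule; whether the stem ends in a vowel or a consonant is.
"sebudo" ends in a vowel. The stems ending in a vowel (bizlu → bizlak, tiko → tikak) drop the final letter and add -ak.
The other pattern: stems ending in a consonant add the prefix fa-.
So sebudo → sebudak.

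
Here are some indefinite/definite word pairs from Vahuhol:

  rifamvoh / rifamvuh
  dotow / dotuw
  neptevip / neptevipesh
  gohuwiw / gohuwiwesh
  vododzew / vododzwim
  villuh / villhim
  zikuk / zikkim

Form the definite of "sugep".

sugpim

dotow and gohuwiw both end in -w yet inflect differently (dotuw, gohuwiwesh), so the final letter is not what conditions the rule; the last vowel is.
"sugep" has last vowel 'e'. The one such stem in the data (vododzew → vododzwim) deletes the last vowel and adds -im (as do villuh, zikuk), so the same rule applies.
The other patterns: stems whose last vowel is 'o' change the last vowel to 'u'; stems whose last vowel is 'i' add -esh.
So sugep → sugpim.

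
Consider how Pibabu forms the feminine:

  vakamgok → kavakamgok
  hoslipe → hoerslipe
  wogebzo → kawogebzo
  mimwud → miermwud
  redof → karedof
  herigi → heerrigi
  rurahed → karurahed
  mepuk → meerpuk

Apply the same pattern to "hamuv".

haermuv

mepuk and vakamgok both end in -k yet inflect differently (meerpuk, kavakamgok), so the final letter is not what conditions the rule; the first letter is.
"hamuv" begins with h-. The stems beginning with h- (herigi → heerrigi, hoslipe → hoerslipe) insert -er- after the first vowel.
So hamuv → haermuv.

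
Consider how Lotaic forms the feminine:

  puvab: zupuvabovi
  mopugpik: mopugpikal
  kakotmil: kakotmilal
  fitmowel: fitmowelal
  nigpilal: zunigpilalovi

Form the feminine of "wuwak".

zuwuwakovi

nigpilal and fitmowel both end in -l yet inflect differently (zunigpilalovi, fitmowelal), so the final letter is not what conditions the rule; the last vowel is.
"wuwak" has last vowel 'a'. The stems whose last vowel is 'a' (puvab → zupuvabovi, nigpilal → zunigpilalovi) add zu- … -ovi around the stem.
The other pattern: stems whose last vowel is 'e' or 'i' add -al.
So wuwak → zuwuwakovi.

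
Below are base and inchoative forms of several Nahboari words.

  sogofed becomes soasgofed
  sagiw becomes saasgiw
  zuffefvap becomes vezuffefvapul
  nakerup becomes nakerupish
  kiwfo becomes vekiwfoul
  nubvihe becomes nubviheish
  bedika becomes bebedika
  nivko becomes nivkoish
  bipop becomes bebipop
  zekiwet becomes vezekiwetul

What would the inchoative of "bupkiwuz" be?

bebupkiwuz

nakerup and bipop both end in -p yet inflect differently (nakerupish, bebipop), so the final letter is not what conditions the rule; the first letter is.
"bupkiwuz" begins with b-. The stems beginning with b- (bipop → bebipop, bedika → bebedika) add the prefix be-.
So bupkiwuz → bebupkiwuz.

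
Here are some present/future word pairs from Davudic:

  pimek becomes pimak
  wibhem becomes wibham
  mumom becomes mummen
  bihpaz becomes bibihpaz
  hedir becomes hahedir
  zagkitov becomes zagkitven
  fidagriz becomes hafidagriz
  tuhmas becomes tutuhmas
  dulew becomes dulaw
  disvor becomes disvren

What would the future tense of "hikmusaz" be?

hihikmusaz

wibhem and mumom both end in -m yet inflect differently (wibham, mummen), so the final letter is not what conditions the rule; the last vowel is.
"hikmusaz" has last vowel 'a'. The stems whose last vowel is 'a' (bihpaz → bibihpaz, tuhmas → tutuhmas) repeat the first consonant+vowel as a prefix.
The other patterns: stems whose last vowel is 'e' change the last vowel to 'a'; stems whose last vowel is 'o' delete the last vowel and add -en; stems whose last vowel is 'i' add the prefix ha-.
So hikmusaz → hihikmusaz.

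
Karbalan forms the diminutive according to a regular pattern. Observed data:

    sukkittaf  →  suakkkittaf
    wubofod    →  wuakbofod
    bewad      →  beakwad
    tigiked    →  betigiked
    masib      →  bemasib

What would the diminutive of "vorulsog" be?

wubofod and tigiked both end in -d yet inflect differently (wuakbofod, betigiked), so the final letter is not what conditions the rule; the last vowel is.
"vorulsog" has last vowel 'o'. The one such stem in the data (wubofod → wuakbofod) inserts -ak- after the first vowel (as do sukkittaf, bewad), so the same rule applies.
The other pattern: stems whose last vowel is 'e' or 'i' add the prefix be-.
So vorulsog → voakrulsog.

voakrulsog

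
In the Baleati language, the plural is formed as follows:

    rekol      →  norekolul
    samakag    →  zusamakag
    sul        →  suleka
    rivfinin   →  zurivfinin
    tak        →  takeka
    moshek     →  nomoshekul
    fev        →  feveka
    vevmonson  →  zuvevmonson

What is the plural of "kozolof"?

zukozolof

sul and rekol both end in -l yet inflect differently (suleka, norekolul), so the final letter is not what conditions the rule; the number of vowels is.
"kozolof" has 3 vowels. The stems with 3 vowels (rivfinin → zurivfinin, samakag → zusamakag, vevmonson → zuvevmonson) add the prefix zu-.
The other patterns: stems with 1 vowel add -eka; stems with 2 vowels add no- … -ul around the stem.
So kozolof → zukozolof.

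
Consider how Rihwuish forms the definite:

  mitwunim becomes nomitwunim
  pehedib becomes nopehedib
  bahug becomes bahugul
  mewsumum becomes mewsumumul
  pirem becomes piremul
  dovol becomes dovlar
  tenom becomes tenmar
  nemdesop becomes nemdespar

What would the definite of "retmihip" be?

noretmihip

"retmihip" has last vowel 'i'. The stems whose last vowel is 'i' (mitwunim → nomitwunim, pehedib → nopehedib) add the prefix no-.
The other patterns: stems whose last vowel is 'o' delete the last vowel and add -ar; stems whose last vowel is 'e' or 'u' add -ul.
So retmihip → noretmihip.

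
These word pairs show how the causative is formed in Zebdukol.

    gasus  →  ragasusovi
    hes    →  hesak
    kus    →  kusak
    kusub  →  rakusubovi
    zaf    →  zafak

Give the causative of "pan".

panak

gasus and hes both end in -s yet inflect differently (ragasusovi, hesak), so the final letter is not what conditions the rule; the number of vowels is.
"pan" has 1 vowel. The stems with 1 vowel (hes → hesak, kus → kusak, zaf → zafak) add -ak.
So pan → panak.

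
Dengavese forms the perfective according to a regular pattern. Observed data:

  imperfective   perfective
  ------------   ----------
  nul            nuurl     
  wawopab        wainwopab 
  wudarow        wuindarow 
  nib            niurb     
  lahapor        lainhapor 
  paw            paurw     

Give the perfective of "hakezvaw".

hainkezvaw

"hakezvaw" has 3 vowels. The stems with 3 vowels (wawopab → wainwopab, lahapor → lainhapor, wudarow → wuindarow) insert -in- after the first vowel.
The other pattern: stems with 1 vowel insert -ur- after the first vowel.
So hakezvaw → hainkezvaw.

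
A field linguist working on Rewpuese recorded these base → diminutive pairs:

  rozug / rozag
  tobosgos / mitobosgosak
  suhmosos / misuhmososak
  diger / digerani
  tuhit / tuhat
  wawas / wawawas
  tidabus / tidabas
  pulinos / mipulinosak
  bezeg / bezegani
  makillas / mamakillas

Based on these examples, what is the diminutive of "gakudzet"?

wawas and suhmosos both end in -s yet inflect differently (wawawas, misuhmososak), so the final letter is not what conditions the rule; the last vowel is.
"gakudzet" has last vowel 'e'. The stems whose last vowel is 'e' (bezeg → bezegani, diger → digerani) add -ani.
So gakudzet → gakudzetani.

gakudzetani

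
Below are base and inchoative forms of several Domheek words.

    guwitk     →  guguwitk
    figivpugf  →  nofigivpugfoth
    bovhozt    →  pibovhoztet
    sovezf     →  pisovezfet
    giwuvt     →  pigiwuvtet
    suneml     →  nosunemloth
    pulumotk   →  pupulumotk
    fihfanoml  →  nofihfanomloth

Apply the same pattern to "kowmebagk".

sovezf and figivpugf both end in -f yet inflect differently (pisovezfet, nofigivpugfoth), so the final letter is not what conditions the rule; the second-to-last letter is.
"kowmebagk" has second-to-last letter 'g'. The one such stem in the data (figivpugf → nofigivpugfoth) adds no- … -oth around the stem, so the same rule applies.
The other patterns: stems whose second-to-last letter is 't' repeat the first consonant+vowel as a prefix; stems whose second-to-last letter is 'v' or 'z' add pi- … -et around the stem.
So kowmebagk → nokowmebagkoth.

nokowmebagkoth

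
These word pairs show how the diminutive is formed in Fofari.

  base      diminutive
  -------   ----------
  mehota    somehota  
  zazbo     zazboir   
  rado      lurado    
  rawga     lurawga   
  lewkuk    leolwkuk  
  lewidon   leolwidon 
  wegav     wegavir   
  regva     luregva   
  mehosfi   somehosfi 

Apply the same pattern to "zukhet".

zukhetir

zazbo and rado both end in -o yet inflect differently (zazboir, lurado), so the final letter is not what conditions the rule; the first letter is.
"zukhet" begins with z-. The one such stem in the data (zazbo → zazboir) adds -ir, so the same rule applies.
The other patterns: stems beginning with l- insert -ol- after the first vowel; stems beginning with r- add the prefix lu-; stems beginning with m- add the prefix so-.
So zukhet → zukhetir.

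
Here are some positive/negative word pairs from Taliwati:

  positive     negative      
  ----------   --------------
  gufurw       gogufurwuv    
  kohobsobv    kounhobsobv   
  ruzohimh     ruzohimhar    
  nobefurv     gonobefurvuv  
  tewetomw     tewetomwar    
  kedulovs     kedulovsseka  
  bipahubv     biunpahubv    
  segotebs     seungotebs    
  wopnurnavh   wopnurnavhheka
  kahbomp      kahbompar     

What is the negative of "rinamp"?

rinampar

segotebs and kedulovs both end in -s yet inflect differently (seungotebs, kedulovsseka), so the final letter is not what conditions the rule; the second-to-last letter is.
"rinamp" has second-to-last letter 'm'. The stems whose second-to-last letter is 'm' (ruzohimh → ruzohimhar, kahbomp → kahbompar, tewetomw → tewetomwar) add -ar.
So rinamp → rinampar.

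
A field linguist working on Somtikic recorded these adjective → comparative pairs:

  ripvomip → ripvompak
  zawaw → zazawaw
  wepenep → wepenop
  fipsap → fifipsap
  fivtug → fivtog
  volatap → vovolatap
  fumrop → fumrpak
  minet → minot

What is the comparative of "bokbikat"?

bobokbikat

"bokbikat" has last vowel 'a'. The stems whose last vowel is 'a' (fipsap → fifipsap, volatap → vovolatap, zawaw → zazawaw) repeat the first consonant+vowel as a prefix.
So bokbikat → bobokbikat.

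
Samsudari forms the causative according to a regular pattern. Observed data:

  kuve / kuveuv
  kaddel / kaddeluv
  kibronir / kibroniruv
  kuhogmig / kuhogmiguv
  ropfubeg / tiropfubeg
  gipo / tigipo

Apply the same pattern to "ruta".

kuhogmig and ropfubeg both end in -g yet inflect differently (kuhogmiguv, tiropfubeg), so the final letter is not what conditions the rule; the first letter is.
"ruta" begins with r-. The one such stem in the data (ropfubeg → tiropfubeg) adds the prefix ti-, so the same rule applies.
The other pattern: stems beginning with k- add -uv.
So ruta → tiruta.

tiruta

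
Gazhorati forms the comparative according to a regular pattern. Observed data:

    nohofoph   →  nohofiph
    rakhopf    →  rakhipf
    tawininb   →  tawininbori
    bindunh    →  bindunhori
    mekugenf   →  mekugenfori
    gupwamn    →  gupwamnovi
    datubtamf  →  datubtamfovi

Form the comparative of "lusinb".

nohofoph and bindunh both end in -h yet inflect differently (nohofiph, bindunhori), so the final letter is not what conditions the rule; the second-to-last letter is.
"lusinb" has second-to-last letter 'n'. The stems whose second-to-last letter is 'n' (tawininb → tawininbori, bindunh → bindunhori, mekugenf → mekugenfori) add -ori.
So lusinb → lusinbori.

lusinbori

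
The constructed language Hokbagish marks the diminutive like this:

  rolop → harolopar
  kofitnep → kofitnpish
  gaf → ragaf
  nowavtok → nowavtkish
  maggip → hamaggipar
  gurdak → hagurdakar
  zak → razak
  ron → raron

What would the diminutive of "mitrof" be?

zak and gurdak both end in -k yet inflect differently (razak, hagurdakar), so the final letter is not what conditions the rule; the number of vowels is.
"mitrof" has 2 vowels. The stems with 2 vowels (maggip → hamaggipar, gurdak → hagurdakar, rolop → harolopar) add ha- … -ar around the stem.
So mitrof → hamitrofar.

hamitrofar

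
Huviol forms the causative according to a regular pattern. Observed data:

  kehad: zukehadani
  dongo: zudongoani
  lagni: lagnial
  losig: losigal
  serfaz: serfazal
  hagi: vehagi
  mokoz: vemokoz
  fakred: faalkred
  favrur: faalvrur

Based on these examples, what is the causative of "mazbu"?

lagni and hagi both end in -i yet inflect differently (lagnial, vehagi), so the final letter is not what conditions the rule; the first letter is.
"mazbu" begins with m-. The one such stem in the data (mokoz → vemokoz) adds the prefix ve-, so the same rule applies.
The other patterns: stems beginning with d- or k- add zu- … -ani around the stem; stems beginning with l- or s- add -al; stems beginning with f- insert -al- after the first vowel.
So mazbu → vemazbu.

vemazbu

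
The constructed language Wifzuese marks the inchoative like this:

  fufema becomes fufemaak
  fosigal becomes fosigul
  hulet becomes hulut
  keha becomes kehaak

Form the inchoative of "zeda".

zedaak

"zeda" ends in a vowel. The stems ending in a vowel (keha → kehaak, fufema → fufemaak) add -ak.
So zeda → zedaak.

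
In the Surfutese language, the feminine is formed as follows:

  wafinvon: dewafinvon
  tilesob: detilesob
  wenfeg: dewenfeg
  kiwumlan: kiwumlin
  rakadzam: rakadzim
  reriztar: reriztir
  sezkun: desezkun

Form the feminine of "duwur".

deduwur

kiwumlan and wafinvon both end in -n yet inflect differently (kiwumlin, dewafinvon), so the final letter is not what conditions the rule; the last vowel is.
"duwur" has last vowel 'u'. The one such stem in the data (sezkun → desezkun) adds the prefix de-, so the same rule applies.
So duwur → deduwur.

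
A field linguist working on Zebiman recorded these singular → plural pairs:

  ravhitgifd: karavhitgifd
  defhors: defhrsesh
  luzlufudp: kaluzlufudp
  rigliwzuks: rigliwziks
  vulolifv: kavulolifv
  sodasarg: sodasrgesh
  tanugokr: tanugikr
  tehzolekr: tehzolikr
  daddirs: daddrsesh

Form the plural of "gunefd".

kagunefd

"gunefd" has second-to-last letter 'f'. The stems whose second-to-last letter is 'f' (ravhitgifd → karavhitgifd, vulolifv → kavulolifv) add the prefix ka-.
So gunefd → kagunefd.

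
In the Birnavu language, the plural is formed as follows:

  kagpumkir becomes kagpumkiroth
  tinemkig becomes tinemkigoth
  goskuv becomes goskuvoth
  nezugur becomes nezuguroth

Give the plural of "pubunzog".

Every pair shown (kagpumkir → kagpumkiroth, tinemkig → tinemkigoth, goskuv → goskuvoth, …) follows the same rule: add -oth.
So pubunzog → pubunzogoth.

pubunzogoth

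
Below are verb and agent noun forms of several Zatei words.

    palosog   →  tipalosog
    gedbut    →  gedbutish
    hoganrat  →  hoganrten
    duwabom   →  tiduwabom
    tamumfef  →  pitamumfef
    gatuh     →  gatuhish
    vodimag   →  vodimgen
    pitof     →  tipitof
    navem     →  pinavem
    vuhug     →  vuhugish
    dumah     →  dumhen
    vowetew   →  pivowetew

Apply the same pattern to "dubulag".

dubulgen

vuhug and palosog both end in -g yet inflect differently (vuhugish, tipalosog), so the final letter is not what conditions the rule; the last vowel is.
"dubulag" has last vowel 'a'. The stems whose last vowel is 'a' (dumah → dumhen, hoganrat → hoganrten, vodimag → vodimgen) delete the last vowel and add -en.
The other patterns: stems whose last vowel is 'u' add -ish; stems whose last vowel is 'o' add the prefix ti-; stems whose last vowel is 'e' add the prefix pi-.
So dubulag → dubulgen.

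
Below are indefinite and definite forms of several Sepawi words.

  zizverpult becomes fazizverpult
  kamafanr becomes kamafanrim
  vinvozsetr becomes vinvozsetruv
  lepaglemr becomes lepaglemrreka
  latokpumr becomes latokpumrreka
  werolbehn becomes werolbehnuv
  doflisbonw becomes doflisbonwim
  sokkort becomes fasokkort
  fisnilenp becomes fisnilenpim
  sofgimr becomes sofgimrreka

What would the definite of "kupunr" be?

kamafanr and latokpumr both end in -r yet inflect differently (kamafanrim, latokpumrreka), so the final letter is not what conditions the rule; the second-to-last letter is.
"kupunr" has second-to-last letter 'n'. The stems whose second-to-last letter is 'n' (doflisbonw → doflisbonwim, fisnilenp → fisnilenpim, kamafanr → kamafanrim) add -im.
The other patterns: stems whose second-to-last letter is 'm' double the final consonant and add -eka; stems whose second-to-last letter is 'h' or 't' add -uv; stems whose second-to-last letter is 'l' or 'r' add the prefix fa-.
So kupunr → kupunrim.

kupunrim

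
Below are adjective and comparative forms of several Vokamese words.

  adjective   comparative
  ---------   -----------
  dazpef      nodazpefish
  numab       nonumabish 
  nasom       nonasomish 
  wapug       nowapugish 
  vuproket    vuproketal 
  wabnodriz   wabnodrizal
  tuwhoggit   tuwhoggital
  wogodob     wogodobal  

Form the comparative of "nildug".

numab and wogodob both end in -b yet inflect differently (nonumabish, wogodobal), so the final letter is not what conditions the rule; the number of vowels is.
"nildug" has 2 vowels. The stems with 2 vowels (dazpef → nodazpefish, numab → nonumabish, nasom → nonasomish) add no- … -ish around the stem.
The other pattern: stems with 3 vowels add -al.
So nildug → nonildugish.

nonildugish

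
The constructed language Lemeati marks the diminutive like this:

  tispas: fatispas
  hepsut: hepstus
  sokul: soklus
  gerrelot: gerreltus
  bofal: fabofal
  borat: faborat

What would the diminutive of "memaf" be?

famemaf

borat and hepsut both end in -t yet inflect differently (faborat, hepstus), so the final letter is not what conditions the rule; the last vowel is.
"memaf" has last vowel 'a'. The stems whose last vowel is 'a' (borat → faborat, bofal → fabofal, tispas → fatispas) add the prefix fa-.
The other pattern: stems whose last vowel is 'o' or 'u' delete the last vowel and add -us.
So memaf → famemaf.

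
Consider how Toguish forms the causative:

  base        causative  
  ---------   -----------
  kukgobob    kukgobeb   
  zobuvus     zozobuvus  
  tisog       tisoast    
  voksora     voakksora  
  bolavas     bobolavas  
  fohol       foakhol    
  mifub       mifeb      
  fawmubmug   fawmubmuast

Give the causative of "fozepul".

tisog and kukgobob both have last vowel 'o' yet inflect differently (tisoast, kukgobeb), so the last vowel is not what conditions the rule; the final letter is.
"fozepul" ends in -l. The one such stem in the data (fohol → foakhol) inserts -ak- after the first vowel (as does voksora), so the same rule applies.
So fozepul → foakzepul.

foakzepul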